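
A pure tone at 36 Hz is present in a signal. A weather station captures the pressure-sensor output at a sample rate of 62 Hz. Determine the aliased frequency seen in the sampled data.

26 Hz

36 Hz > fs/2 = 31 Hz, folds to fs − 36 Hz = 26 Hz.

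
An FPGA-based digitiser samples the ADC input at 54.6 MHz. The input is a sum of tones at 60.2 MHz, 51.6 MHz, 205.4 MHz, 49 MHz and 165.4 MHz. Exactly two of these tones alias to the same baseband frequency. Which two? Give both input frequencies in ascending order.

fs/2 = 27.3 MHz.
60.2 MHz mod fs = 5.6 MHz.
5.6 MHz ≤ fs/2 = 27.3 MHz, appears at 5.6 MHz.
51.6 MHz > fs/2 = 27.3 MHz, folds to fs − 51.6 MHz = 3 MHz.
205.4 MHz mod fs = 41.6 MHz.
41.6 MHz > fs/2 = 27.3 MHz, folds to fs − 41.6 MHz = 13 MHz.
49 MHz > fs/2 = 27.3 MHz, folds to fs − 49 MHz = 5.6 MHz.
165.4 MHz mod fs = 1.6 MHz.
1.6 MHz ≤ fs/2 = 27.3 MHz, appears at 1.6 MHz.
49 MHz and 60.2 MHz both map to 5.6 MHz.

49 MHz, 60.2 MHz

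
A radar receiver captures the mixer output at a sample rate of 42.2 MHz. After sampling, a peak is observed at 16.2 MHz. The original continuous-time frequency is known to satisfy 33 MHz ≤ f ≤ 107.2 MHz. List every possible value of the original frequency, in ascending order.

58.4 MHz, 68.2 MHz, 100.6 MHz

Frequencies that alias to 16.2 MHz are k·fs ± 16.2 MHz for integer k ≥ 0.
k=0: 16.2 MHz.
k=1: 26 MHz, 58.4 MHz.
k=2: 68.2 MHz, 100.6 MHz.
k=3: 110.4 MHz, 142.8 MHz.
Within [33 MHz, 107.2 MHz]: 58.4 MHz, 68.2 MHz, 100.6 MHz.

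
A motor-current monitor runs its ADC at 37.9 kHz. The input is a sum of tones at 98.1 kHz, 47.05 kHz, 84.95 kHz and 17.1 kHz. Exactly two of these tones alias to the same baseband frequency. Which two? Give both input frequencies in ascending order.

47.05 kHz, 84.95 kHz

fs/2 = 18.95 kHz.
98.1 kHz mod fs = 22.3 kHz.
22.3 kHz > fs/2 = 18.95 kHz, folds to fs − 22.3 kHz = 15.6 kHz.
47.05 kHz mod fs = 9.15 kHz.
9.15 kHz ≤ fs/2 = 18.95 kHz, appears at 9.15 kHz.
84.95 kHz mod fs = 9.15 kHz.
9.15 kHz ≤ fs/2 = 18.95 kHz, appears at 9.15 kHz.
17.1 kHz ≤ fs/2 = 18.95 kHz, passes unchanged.
47.05 kHz and 84.95 kHz both map to 9.15 kHz.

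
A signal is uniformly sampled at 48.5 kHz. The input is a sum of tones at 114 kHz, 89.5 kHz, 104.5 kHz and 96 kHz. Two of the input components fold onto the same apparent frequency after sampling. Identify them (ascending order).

89.5 kHz, 104.5 kHz

fs/2 = 24.25 kHz.
114 kHz mod fs = 17 kHz.
17 kHz ≤ fs/2 = 24.25 kHz, appears at 17 kHz.
89.5 kHz mod fs = 41 kHz.
41 kHz > fs/2 = 24.25 kHz, folds to fs − 41 kHz = 7.5 kHz.
104.5 kHz mod fs = 7.5 kHz.
7.5 kHz ≤ fs/2 = 24.25 kHz, appears at 7.5 kHz.
96 kHz mod fs = 47.5 kHz.
47.5 kHz > fs/2 = 24.25 kHz, folds to fs − 47.5 kHz = 1 kHz.
89.5 kHz and 104.5 kHz both map to 7.5 kHz.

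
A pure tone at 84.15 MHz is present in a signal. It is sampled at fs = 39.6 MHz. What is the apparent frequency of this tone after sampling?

84.15 MHz mod fs = 4.95 MHz.
4.95 MHz ≤ fs/2 = 19.8 MHz, appears at 4.95 MHz.

4.95 MHz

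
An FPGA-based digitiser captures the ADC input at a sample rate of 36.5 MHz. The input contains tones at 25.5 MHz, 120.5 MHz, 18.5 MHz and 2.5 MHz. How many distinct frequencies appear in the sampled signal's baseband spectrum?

fs/2 = 18.25 MHz.
25.5 MHz > fs/2 = 18.25 MHz, folds to fs − 25.5 MHz = 11 MHz.
120.5 MHz mod fs = 11 MHz.
11 MHz ≤ fs/2 = 18.25 MHz, appears at 11 MHz.
18.5 MHz > fs/2 = 18.25 MHz, folds to fs − 18.5 MHz = 18 MHz.
2.5 MHz ≤ fs/2 = 18.25 MHz, passes unchanged.
Distinct values: {2.5 MHz, 11 MHz, 18 MHz} → 3.

3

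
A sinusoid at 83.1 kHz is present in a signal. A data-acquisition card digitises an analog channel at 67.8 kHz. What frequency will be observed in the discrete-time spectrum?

15.3 kHz

83.1 kHz mod fs = 15.3 kHz.
15.3 kHz ≤ fs/2 = 33.9 kHz, appears at 15.3 kHz.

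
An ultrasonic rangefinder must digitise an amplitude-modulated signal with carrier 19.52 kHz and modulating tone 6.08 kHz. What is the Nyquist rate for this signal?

AM sidebands sit at fc ± fm = 13.44 kHz and 25.6 kHz.
Highest-frequency component: 25.6 kHz.
Nyquist rate = 2 × 25.6 kHz = 51.2 kHz.

51.2 kHz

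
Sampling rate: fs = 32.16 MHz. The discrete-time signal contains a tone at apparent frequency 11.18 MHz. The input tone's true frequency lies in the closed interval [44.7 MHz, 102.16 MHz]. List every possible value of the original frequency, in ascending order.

Frequencies that alias to 11.18 MHz are k·fs ± 11.18 MHz for integer k ≥ 0.
k=0: 11.18 MHz.
k=1: 20.98 MHz, 43.34 MHz.
k=2: 53.14 MHz, 75.5 MHz.
k=3: 85.3 MHz, 107.66 MHz.
k=4: 117.46 MHz, 139.82 MHz.
Within [44.7 MHz, 102.16 MHz]: 53.14 MHz, 75.5 MHz, 85.3 MHz.

53.14 MHz, 75.5 MHz, 85.3 MHz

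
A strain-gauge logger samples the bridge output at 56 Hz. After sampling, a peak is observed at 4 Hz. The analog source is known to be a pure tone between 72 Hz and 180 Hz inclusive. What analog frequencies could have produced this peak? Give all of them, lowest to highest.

Frequencies that alias to 4 Hz are k·fs ± 4 Hz for integer k ≥ 0.
k=0: 4 Hz.
k=1: 52 Hz, 60 Hz.
k=2: 108 Hz, 116 Hz.
k=3: 164 Hz, 172 Hz.
k=4: 220 Hz, 228 Hz.
Within [72 Hz, 180 Hz]: 108 Hz, 116 Hz, 164 Hz, 172 Hz.

108 Hz, 116 Hz, 164 Hz, 172 Hz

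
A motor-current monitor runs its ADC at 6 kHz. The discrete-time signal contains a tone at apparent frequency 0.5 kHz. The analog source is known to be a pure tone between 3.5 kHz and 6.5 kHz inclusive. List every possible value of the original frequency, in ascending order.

5.5 kHz, 6.5 kHz

Frequencies that alias to 0.5 kHz are k·fs ± 0.5 kHz for integer k ≥ 0.
k=0: 0.5 kHz.
k=1: 5.5 kHz, 6.5 kHz.
k=2: 11.5 kHz, 12.5 kHz.
Within [3.5 kHz, 6.5 kHz]: 5.5 kHz, 6.5 kHz.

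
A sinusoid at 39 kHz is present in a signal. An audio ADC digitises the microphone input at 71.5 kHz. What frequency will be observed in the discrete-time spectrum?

39 kHz > fs/2 = 35.75 kHz, folds to fs − 39 kHz = 32.5 kHz.

32.5 kHz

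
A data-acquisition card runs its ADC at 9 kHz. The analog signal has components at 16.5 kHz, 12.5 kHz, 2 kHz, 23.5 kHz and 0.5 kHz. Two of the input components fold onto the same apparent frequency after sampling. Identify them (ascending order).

fs/2 = 4.5 kHz.
16.5 kHz mod fs = 7.5 kHz.
7.5 kHz > fs/2 = 4.5 kHz, folds to fs − 7.5 kHz = 1.5 kHz.
12.5 kHz mod fs = 3.5 kHz.
3.5 kHz ≤ fs/2 = 4.5 kHz, appears at 3.5 kHz.
2 kHz ≤ fs/2 = 4.5 kHz, passes unchanged.
23.5 kHz mod fs = 5.5 kHz.
5.5 kHz > fs/2 = 4.5 kHz, folds to fs − 5.5 kHz = 3.5 kHz.
0.5 kHz ≤ fs/2 = 4.5 kHz, passes unchanged.
12.5 kHz and 23.5 kHz both map to 3.5 kHz.

12.5 kHz, 23.5 kHz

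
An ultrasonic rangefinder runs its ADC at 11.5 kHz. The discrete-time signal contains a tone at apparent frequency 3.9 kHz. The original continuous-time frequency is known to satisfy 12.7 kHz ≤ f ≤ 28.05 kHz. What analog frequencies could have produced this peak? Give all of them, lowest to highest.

15.4 kHz, 19.1 kHz, 26.9 kHz

Frequencies that alias to 3.9 kHz are k·fs ± 3.9 kHz for integer k ≥ 0.
k=0: 3.9 kHz.
k=1: 7.6 kHz, 15.4 kHz.
k=2: 19.1 kHz, 26.9 kHz.
k=3: 30.6 kHz, 38.4 kHz.
Within [12.7 kHz, 28.05 kHz]: 15.4 kHz, 19.1 kHz, 26.9 kHz.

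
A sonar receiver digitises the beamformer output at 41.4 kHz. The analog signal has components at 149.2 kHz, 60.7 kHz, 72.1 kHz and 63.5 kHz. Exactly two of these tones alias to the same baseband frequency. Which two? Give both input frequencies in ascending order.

60.7 kHz, 63.5 kHz

fs/2 = 20.7 kHz.
149.2 kHz mod fs = 25 kHz.
25 kHz > fs/2 = 20.7 kHz, folds to fs − 25 kHz = 16.4 kHz.
60.7 kHz mod fs = 19.3 kHz.
19.3 kHz ≤ fs/2 = 20.7 kHz, appears at 19.3 kHz.
72.1 kHz mod fs = 30.7 kHz.
30.7 kHz > fs/2 = 20.7 kHz, folds to fs − 30.7 kHz = 10.7 kHz.
63.5 kHz mod fs = 22.1 kHz.
22.1 kHz > fs/2 = 20.7 kHz, folds to fs − 22.1 kHz = 19.3 kHz.
60.7 kHz and 63.5 kHz both map to 19.3 kHz.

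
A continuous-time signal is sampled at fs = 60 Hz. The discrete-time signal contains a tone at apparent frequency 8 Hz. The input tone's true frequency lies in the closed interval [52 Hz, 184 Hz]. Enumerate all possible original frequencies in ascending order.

52 Hz, 68 Hz, 112 Hz, 128 Hz, 172 Hz

Frequencies that alias to 8 Hz are k·fs ± 8 Hz for integer k ≥ 0.
k=0: 8 Hz.
k=1: 52 Hz, 68 Hz.
k=2: 112 Hz, 128 Hz.
k=3: 172 Hz, 188 Hz.
k=4: 232 Hz, 248 Hz.
Within [52 Hz, 184 Hz]: 52 Hz, 68 Hz, 112 Hz, 128 Hz, 172 Hz.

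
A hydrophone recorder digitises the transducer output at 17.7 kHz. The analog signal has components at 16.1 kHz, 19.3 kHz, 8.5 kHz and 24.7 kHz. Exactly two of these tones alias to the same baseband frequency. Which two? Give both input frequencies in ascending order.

fs/2 = 8.85 kHz.
16.1 kHz > fs/2 = 8.85 kHz, folds to fs − 16.1 kHz = 1.6 kHz.
19.3 kHz mod fs = 1.6 kHz.
1.6 kHz ≤ fs/2 = 8.85 kHz, appears at 1.6 kHz.
8.5 kHz ≤ fs/2 = 8.85 kHz, passes unchanged.
24.7 kHz mod fs = 7 kHz.
7 kHz ≤ fs/2 = 8.85 kHz, appears at 7 kHz.
16.1 kHz and 19.3 kHz both map to 1.6 kHz.

16.1 kHz, 19.3 kHz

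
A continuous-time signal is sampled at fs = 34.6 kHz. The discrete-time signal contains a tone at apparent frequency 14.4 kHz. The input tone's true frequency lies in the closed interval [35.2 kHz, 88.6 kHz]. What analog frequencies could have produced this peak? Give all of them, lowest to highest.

49 kHz, 54.8 kHz, 83.6 kHz

Frequencies that alias to 14.4 kHz are k·fs ± 14.4 kHz for integer k ≥ 0.
k=0: 14.4 kHz.
k=1: 20.2 kHz, 49 kHz.
k=2: 54.8 kHz, 83.6 kHz.
k=3: 89.4 kHz, 118.2 kHz.
Within [35.2 kHz, 88.6 kHz]: 49 kHz, 54.8 kHz, 83.6 kHz.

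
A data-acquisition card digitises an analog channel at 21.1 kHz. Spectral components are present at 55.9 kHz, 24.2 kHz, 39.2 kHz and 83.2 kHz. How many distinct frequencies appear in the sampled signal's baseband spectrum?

4

fs/2 = 10.55 kHz.
55.9 kHz mod fs = 13.7 kHz.
13.7 kHz > fs/2 = 10.55 kHz, folds to fs − 13.7 kHz = 7.4 kHz.
24.2 kHz mod fs = 3.1 kHz.
3.1 kHz ≤ fs/2 = 10.55 kHz, appears at 3.1 kHz.
39.2 kHz mod fs = 18.1 kHz.
18.1 kHz > fs/2 = 10.55 kHz, folds to fs − 18.1 kHz = 3 kHz.
83.2 kHz mod fs = 19.9 kHz.
19.9 kHz > fs/2 = 10.55 kHz, folds to fs − 19.9 kHz = 1.2 kHz.
Distinct values: {1.2 kHz, 3 kHz, 3.1 kHz, 7.4 kHz} → 4.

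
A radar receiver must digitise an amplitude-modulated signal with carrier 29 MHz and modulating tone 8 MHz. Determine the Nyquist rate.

AM sidebands sit at fc ± fm = 21 MHz and 37 MHz.
Highest-frequency component: 37 MHz.
Nyquist rate = 2 × 37 MHz = 74 MHz.

74 MHz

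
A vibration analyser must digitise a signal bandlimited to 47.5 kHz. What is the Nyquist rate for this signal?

95 kHz

Nyquist rate = 2 × 47.5 kHz = 95 kHz.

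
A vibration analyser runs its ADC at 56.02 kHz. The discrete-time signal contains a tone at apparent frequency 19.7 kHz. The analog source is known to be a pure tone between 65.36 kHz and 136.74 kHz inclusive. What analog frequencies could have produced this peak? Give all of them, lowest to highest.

Frequencies that alias to 19.7 kHz are k·fs ± 19.7 kHz for integer k ≥ 0.
k=0: 19.7 kHz.
k=1: 36.32 kHz, 75.72 kHz.
k=2: 92.34 kHz, 131.74 kHz.
k=3: 148.36 kHz, 187.76 kHz.
Within [65.36 kHz, 136.74 kHz]: 75.72 kHz, 92.34 kHz, 131.74 kHz.

75.72 kHz, 92.34 kHz, 131.74 kHz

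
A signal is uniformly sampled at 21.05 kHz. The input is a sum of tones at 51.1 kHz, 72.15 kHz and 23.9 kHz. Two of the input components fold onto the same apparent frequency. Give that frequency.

fs/2 = 10.525 kHz.
51.1 kHz mod fs = 9 kHz.
9 kHz ≤ fs/2 = 10.525 kHz, appears at 9 kHz.
72.15 kHz mod fs = 9 kHz.
9 kHz ≤ fs/2 = 10.525 kHz, appears at 9 kHz.
23.9 kHz mod fs = 2.85 kHz.
2.85 kHz ≤ fs/2 = 10.525 kHz, appears at 2.85 kHz.
51.1 kHz and 72.15 kHz both map to 9 kHz.

9 kHz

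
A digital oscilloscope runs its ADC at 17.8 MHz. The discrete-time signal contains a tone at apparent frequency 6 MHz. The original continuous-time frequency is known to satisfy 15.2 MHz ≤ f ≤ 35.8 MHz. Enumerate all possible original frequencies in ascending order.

23.8 MHz, 29.6 MHz

Frequencies that alias to 6 MHz are k·fs ± 6 MHz for integer k ≥ 0.
k=0: 6 MHz.
k=1: 11.8 MHz, 23.8 MHz.
k=2: 29.6 MHz, 41.6 MHz.
k=3: 47.4 MHz, 59.4 MHz.
Within [15.2 MHz, 35.8 MHz]: 23.8 MHz, 29.6 MHz.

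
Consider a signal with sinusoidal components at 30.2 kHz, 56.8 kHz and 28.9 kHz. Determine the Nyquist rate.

113.6 kHz

Highest-frequency component: 56.8 kHz.
Nyquist rate = 2 × 56.8 kHz = 113.6 kHz.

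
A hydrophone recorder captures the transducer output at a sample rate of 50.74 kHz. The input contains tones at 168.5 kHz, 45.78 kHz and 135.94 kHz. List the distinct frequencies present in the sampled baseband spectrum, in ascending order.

fs/2 = 25.37 kHz.
168.5 kHz mod fs = 16.28 kHz.
16.28 kHz ≤ fs/2 = 25.37 kHz, appears at 16.28 kHz.
45.78 kHz > fs/2 = 25.37 kHz, folds to fs − 45.78 kHz = 4.96 kHz.
135.94 kHz mod fs = 34.46 kHz.
34.46 kHz > fs/2 = 25.37 kHz, folds to fs − 34.46 kHz = 16.28 kHz.
Distinct values: {4.96 kHz, 16.28 kHz}.

4.96 kHz, 16.28 kHz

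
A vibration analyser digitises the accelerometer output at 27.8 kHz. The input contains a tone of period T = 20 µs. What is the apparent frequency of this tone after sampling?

5.6 kHz

T = 20 µs → f = 1/T = 50 kHz.
50 kHz mod fs = 22.2 kHz.
22.2 kHz > fs/2 = 13.9 kHz, folds to fs − 22.2 kHz = 5.6 kHz.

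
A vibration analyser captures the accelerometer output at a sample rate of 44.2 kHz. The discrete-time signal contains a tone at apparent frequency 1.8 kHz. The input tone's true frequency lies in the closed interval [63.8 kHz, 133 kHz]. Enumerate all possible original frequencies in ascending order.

Frequencies that alias to 1.8 kHz are k·fs ± 1.8 kHz for integer k ≥ 0.
k=0: 1.8 kHz.
k=1: 42.4 kHz, 46 kHz.
k=2: 86.6 kHz, 90.2 kHz.
k=3: 130.8 kHz, 134.4 kHz.
k=4: 175 kHz, 178.6 kHz.
Within [63.8 kHz, 133 kHz]: 86.6 kHz, 90.2 kHz, 130.8 kHz.

86.6 kHz, 90.2 kHz, 130.8 kHz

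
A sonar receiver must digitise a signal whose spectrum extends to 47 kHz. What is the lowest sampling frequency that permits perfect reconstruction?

Nyquist rate = 2 × 47 kHz = 94 kHz.

94 kHz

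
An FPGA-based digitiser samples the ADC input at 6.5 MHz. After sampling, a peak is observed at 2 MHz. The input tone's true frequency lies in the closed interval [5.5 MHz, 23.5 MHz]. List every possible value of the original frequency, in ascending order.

8.5 MHz, 11 MHz, 15 MHz, 17.5 MHz, 21.5 MHz

Frequencies that alias to 2 MHz are k·fs ± 2 MHz for integer k ≥ 0.
k=0: 2 MHz.
k=1: 4.5 MHz, 8.5 MHz.
k=2: 11 MHz, 15 MHz.
k=3: 17.5 MHz, 21.5 MHz.
k=4: 24 MHz, 28 MHz.
Within [5.5 MHz, 23.5 MHz]: 8.5 MHz, 11 MHz, 15 MHz, 17.5 MHz, 21.5 MHz.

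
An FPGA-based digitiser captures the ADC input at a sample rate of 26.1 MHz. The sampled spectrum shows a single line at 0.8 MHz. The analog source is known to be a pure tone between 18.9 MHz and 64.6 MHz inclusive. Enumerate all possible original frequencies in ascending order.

Frequencies that alias to 0.8 MHz are k·fs ± 0.8 MHz for integer k ≥ 0.
k=0: 0.8 MHz.
k=1: 25.3 MHz, 26.9 MHz.
k=2: 51.4 MHz, 53 MHz.
k=3: 77.5 MHz, 79.1 MHz.
Within [18.9 MHz, 64.6 MHz]: 25.3 MHz, 26.9 MHz, 51.4 MHz, 53 MHz.

25.3 MHz, 26.9 MHz, 51.4 MHz, 53 MHz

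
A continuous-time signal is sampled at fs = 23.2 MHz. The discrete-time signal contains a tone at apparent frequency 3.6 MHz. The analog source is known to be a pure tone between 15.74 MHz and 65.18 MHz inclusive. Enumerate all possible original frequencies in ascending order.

Frequencies that alias to 3.6 MHz are k·fs ± 3.6 MHz for integer k ≥ 0.
k=0: 3.6 MHz.
k=1: 19.6 MHz, 26.8 MHz.
k=2: 42.8 MHz, 50 MHz.
k=3: 66 MHz, 73.2 MHz.
Within [15.74 MHz, 65.18 MHz]: 19.6 MHz, 26.8 MHz, 42.8 MHz, 50 MHz.

19.6 MHz, 26.8 MHz, 42.8 MHz, 50 MHz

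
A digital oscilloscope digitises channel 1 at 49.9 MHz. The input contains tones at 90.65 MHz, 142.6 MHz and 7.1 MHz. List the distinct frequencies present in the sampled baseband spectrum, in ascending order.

7.1 MHz, 9.15 MHz

fs/2 = 24.95 MHz.
90.65 MHz mod fs = 40.75 MHz.
40.75 MHz > fs/2 = 24.95 MHz, folds to fs − 40.75 MHz = 9.15 MHz.
142.6 MHz mod fs = 42.8 MHz.
42.8 MHz > fs/2 = 24.95 MHz, folds to fs − 42.8 MHz = 7.1 MHz.
7.1 MHz ≤ fs/2 = 24.95 MHz, passes unchanged.
Distinct values: {7.1 MHz, 9.15 MHz}.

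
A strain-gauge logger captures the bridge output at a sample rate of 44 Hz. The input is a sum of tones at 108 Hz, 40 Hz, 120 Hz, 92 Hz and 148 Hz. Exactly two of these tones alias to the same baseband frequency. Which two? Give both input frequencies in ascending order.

40 Hz, 92 Hz

fs/2 = 22 Hz.
108 Hz mod fs = 20 Hz.
20 Hz ≤ fs/2 = 22 Hz, appears at 20 Hz.
40 Hz > fs/2 = 22 Hz, folds to fs − 40 Hz = 4 Hz.
120 Hz mod fs = 32 Hz.
32 Hz > fs/2 = 22 Hz, folds to fs − 32 Hz = 12 Hz.
92 Hz mod fs = 4 Hz.
4 Hz ≤ fs/2 = 22 Hz, appears at 4 Hz.
148 Hz mod fs = 16 Hz.
16 Hz ≤ fs/2 = 22 Hz, appears at 16 Hz.
40 Hz and 92 Hz both map to 4 Hz.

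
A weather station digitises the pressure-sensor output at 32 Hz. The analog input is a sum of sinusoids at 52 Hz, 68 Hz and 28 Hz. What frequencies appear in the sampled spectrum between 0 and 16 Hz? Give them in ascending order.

4 Hz, 12 Hz

fs/2 = 16 Hz.
52 Hz mod fs = 20 Hz.
20 Hz > fs/2 = 16 Hz, folds to fs − 20 Hz = 12 Hz.
68 Hz mod fs = 4 Hz.
4 Hz ≤ fs/2 = 16 Hz, appears at 4 Hz.
28 Hz > fs/2 = 16 Hz, folds to fs − 28 Hz = 4 Hz.
Distinct values: {4 Hz, 12 Hz}.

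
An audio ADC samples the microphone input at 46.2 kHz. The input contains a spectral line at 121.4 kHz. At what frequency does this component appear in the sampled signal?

121.4 kHz mod fs = 29 kHz.
29 kHz > fs/2 = 23.1 kHz, folds to fs − 29 kHz = 17.2 kHz.

17.2 kHz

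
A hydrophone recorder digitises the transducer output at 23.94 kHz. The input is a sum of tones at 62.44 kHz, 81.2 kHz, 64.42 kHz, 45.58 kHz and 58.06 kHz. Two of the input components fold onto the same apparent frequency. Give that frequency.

9.38 kHz

fs/2 = 11.97 kHz.
62.44 kHz mod fs = 14.56 kHz.
14.56 kHz > fs/2 = 11.97 kHz, folds to fs − 14.56 kHz = 9.38 kHz.
81.2 kHz mod fs = 9.38 kHz.
9.38 kHz ≤ fs/2 = 11.97 kHz, appears at 9.38 kHz.
64.42 kHz mod fs = 16.54 kHz.
16.54 kHz > fs/2 = 11.97 kHz, folds to fs − 16.54 kHz = 7.4 kHz.
45.58 kHz mod fs = 21.64 kHz.
21.64 kHz > fs/2 = 11.97 kHz, folds to fs − 21.64 kHz = 2.3 kHz.
58.06 kHz mod fs = 10.18 kHz.
10.18 kHz ≤ fs/2 = 11.97 kHz, appears at 10.18 kHz.
62.44 kHz and 81.2 kHz both map to 9.38 kHz.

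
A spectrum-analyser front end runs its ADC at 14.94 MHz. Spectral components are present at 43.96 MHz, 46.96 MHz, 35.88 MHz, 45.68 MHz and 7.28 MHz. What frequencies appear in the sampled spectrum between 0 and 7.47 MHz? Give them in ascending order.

fs/2 = 7.47 MHz.
43.96 MHz mod fs = 14.08 MHz.
14.08 MHz > fs/2 = 7.47 MHz, folds to fs − 14.08 MHz = 0.86 MHz.
46.96 MHz mod fs = 2.14 MHz.
2.14 MHz ≤ fs/2 = 7.47 MHz, appears at 2.14 MHz.
35.88 MHz mod fs = 6 MHz.
6 MHz ≤ fs/2 = 7.47 MHz, appears at 6 MHz.
45.68 MHz mod fs = 0.86 MHz.
0.86 MHz ≤ fs/2 = 7.47 MHz, appears at 0.86 MHz.
7.28 MHz ≤ fs/2 = 7.47 MHz, passes unchanged.
Distinct values: {0.86 MHz, 2.14 MHz, 6 MHz, 7.28 MHz}.

0.86 MHz, 2.14 MHz, 6 MHz, 7.28 MHz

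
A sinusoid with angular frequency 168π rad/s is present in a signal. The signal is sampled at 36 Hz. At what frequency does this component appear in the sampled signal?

ω = 168π rad/s → f = ω/(2π) = 84 Hz.
84 Hz mod fs = 12 Hz.
12 Hz ≤ fs/2 = 18 Hz, appears at 12 Hz.

12 Hz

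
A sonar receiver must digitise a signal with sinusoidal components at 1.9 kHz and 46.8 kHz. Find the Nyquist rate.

Highest-frequency component: 46.8 kHz.
Nyquist rate = 2 × 46.8 kHz = 93.6 kHz.

93.6 kHz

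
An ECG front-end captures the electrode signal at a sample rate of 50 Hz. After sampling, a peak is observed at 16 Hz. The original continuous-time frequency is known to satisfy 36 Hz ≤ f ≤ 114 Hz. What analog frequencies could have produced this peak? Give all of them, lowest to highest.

66 Hz, 84 Hz

Frequencies that alias to 16 Hz are k·fs ± 16 Hz for integer k ≥ 0.
k=0: 16 Hz.
k=1: 34 Hz, 66 Hz.
k=2: 84 Hz, 116 Hz.
k=3: 134 Hz, 166 Hz.
Within [36 Hz, 114 Hz]: 66 Hz, 84 Hz.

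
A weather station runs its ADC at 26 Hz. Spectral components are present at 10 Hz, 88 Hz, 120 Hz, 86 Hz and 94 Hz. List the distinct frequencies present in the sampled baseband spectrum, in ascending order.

fs/2 = 13 Hz.
10 Hz ≤ fs/2 = 13 Hz, passes unchanged.
88 Hz mod fs = 10 Hz.
10 Hz ≤ fs/2 = 13 Hz, appears at 10 Hz.
120 Hz mod fs = 16 Hz.
16 Hz > fs/2 = 13 Hz, folds to fs − 16 Hz = 10 Hz.
86 Hz mod fs = 8 Hz.
8 Hz ≤ fs/2 = 13 Hz, appears at 8 Hz.
94 Hz mod fs = 16 Hz.
16 Hz > fs/2 = 13 Hz, folds to fs − 16 Hz = 10 Hz.
Distinct values: {8 Hz, 10 Hz}.

8 Hz, 10 Hz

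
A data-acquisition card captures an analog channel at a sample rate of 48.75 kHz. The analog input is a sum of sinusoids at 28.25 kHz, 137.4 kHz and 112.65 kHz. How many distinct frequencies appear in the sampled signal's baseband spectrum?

fs/2 = 24.375 kHz.
28.25 kHz > fs/2 = 24.375 kHz, folds to fs − 28.25 kHz = 20.5 kHz.
137.4 kHz mod fs = 39.9 kHz.
39.9 kHz > fs/2 = 24.375 kHz, folds to fs − 39.9 kHz = 8.85 kHz.
112.65 kHz mod fs = 15.15 kHz.
15.15 kHz ≤ fs/2 = 24.375 kHz, appears at 15.15 kHz.
Distinct values: {8.85 kHz, 15.15 kHz, 20.5 kHz} → 3.

3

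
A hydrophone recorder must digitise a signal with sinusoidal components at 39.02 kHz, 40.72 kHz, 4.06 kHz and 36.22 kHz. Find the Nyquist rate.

81.44 kHz

Highest-frequency component: 40.72 kHz.
Nyquist rate = 2 × 40.72 kHz = 81.44 kHz.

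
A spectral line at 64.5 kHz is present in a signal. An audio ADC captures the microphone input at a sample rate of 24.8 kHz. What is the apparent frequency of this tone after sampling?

64.5 kHz mod fs = 14.9 kHz.
14.9 kHz > fs/2 = 12.4 kHz, folds to fs − 14.9 kHz = 9.9 kHz.

9.9 kHz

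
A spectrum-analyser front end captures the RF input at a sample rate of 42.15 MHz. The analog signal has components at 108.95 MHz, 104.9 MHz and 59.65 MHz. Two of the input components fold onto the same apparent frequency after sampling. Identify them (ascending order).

fs/2 = 21.075 MHz.
108.95 MHz mod fs = 24.65 MHz.
24.65 MHz > fs/2 = 21.075 MHz, folds to fs − 24.65 MHz = 17.5 MHz.
104.9 MHz mod fs = 20.6 MHz.
20.6 MHz ≤ fs/2 = 21.075 MHz, appears at 20.6 MHz.
59.65 MHz mod fs = 17.5 MHz.
17.5 MHz ≤ fs/2 = 21.075 MHz, appears at 17.5 MHz.
59.65 MHz and 108.95 MHz both map to 17.5 MHz.

59.65 MHz, 108.95 MHz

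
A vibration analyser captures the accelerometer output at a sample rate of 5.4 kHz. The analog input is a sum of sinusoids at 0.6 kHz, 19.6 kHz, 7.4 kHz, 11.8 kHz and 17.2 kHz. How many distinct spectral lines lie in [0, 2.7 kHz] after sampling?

3

fs/2 = 2.7 kHz.
0.6 kHz ≤ fs/2 = 2.7 kHz, passes unchanged.
19.6 kHz mod fs = 3.4 kHz.
3.4 kHz > fs/2 = 2.7 kHz, folds to fs − 3.4 kHz = 2 kHz.
7.4 kHz mod fs = 2 kHz.
2 kHz ≤ fs/2 = 2.7 kHz, appears at 2 kHz.
11.8 kHz mod fs = 1 kHz.
1 kHz ≤ fs/2 = 2.7 kHz, appears at 1 kHz.
17.2 kHz mod fs = 1 kHz.
1 kHz ≤ fs/2 = 2.7 kHz, appears at 1 kHz.
Distinct values: {0.6 kHz, 1 kHz, 2 kHz} → 3.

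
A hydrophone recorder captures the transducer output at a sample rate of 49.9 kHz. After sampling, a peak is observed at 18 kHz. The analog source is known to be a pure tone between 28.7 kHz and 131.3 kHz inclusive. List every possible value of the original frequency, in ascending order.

Frequencies that alias to 18 kHz are k·fs ± 18 kHz for integer k ≥ 0.
k=0: 18 kHz.
k=1: 31.9 kHz, 67.9 kHz.
k=2: 81.8 kHz, 117.8 kHz.
k=3: 131.7 kHz, 167.7 kHz.
Within [28.7 kHz, 131.3 kHz]: 31.9 kHz, 67.9 kHz, 81.8 kHz, 117.8 kHz.

31.9 kHz, 67.9 kHz, 81.8 kHz, 117.8 kHz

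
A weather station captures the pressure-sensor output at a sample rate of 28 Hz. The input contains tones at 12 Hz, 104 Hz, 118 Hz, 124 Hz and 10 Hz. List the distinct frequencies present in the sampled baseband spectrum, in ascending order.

6 Hz, 8 Hz, 10 Hz, 12 Hz

fs/2 = 14 Hz.
12 Hz ≤ fs/2 = 14 Hz, passes unchanged.
104 Hz mod fs = 20 Hz.
20 Hz > fs/2 = 14 Hz, folds to fs − 20 Hz = 8 Hz.
118 Hz mod fs = 6 Hz.
6 Hz ≤ fs/2 = 14 Hz, appears at 6 Hz.
124 Hz mod fs = 12 Hz.
12 Hz ≤ fs/2 = 14 Hz, appears at 12 Hz.
10 Hz ≤ fs/2 = 14 Hz, passes unchanged.
Distinct values: {6 Hz, 8 Hz, 10 Hz, 12 Hz}.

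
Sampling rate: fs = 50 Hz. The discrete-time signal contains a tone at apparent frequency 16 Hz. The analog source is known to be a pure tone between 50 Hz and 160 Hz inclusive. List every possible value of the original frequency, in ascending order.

66 Hz, 84 Hz, 116 Hz, 134 Hz

Frequencies that alias to 16 Hz are k·fs ± 16 Hz for integer k ≥ 0.
k=0: 16 Hz.
k=1: 34 Hz, 66 Hz.
k=2: 84 Hz, 116 Hz.
k=3: 134 Hz, 166 Hz.
k=4: 184 Hz, 216 Hz.
Within [50 Hz, 160 Hz]: 66 Hz, 84 Hz, 116 Hz, 134 Hz.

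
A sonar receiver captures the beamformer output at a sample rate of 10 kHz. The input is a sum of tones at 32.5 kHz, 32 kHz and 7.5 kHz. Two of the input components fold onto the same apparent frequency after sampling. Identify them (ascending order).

fs/2 = 5 kHz.
32.5 kHz mod fs = 2.5 kHz.
2.5 kHz ≤ fs/2 = 5 kHz, appears at 2.5 kHz.
32 kHz mod fs = 2 kHz.
2 kHz ≤ fs/2 = 5 kHz, appears at 2 kHz.
7.5 kHz > fs/2 = 5 kHz, folds to fs − 7.5 kHz = 2.5 kHz.
7.5 kHz and 32.5 kHz both map to 2.5 kHz.

7.5 kHz, 32.5 kHz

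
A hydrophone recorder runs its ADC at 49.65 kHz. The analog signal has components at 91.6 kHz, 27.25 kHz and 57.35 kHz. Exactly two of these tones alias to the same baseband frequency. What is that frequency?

7.7 kHz

fs/2 = 24.825 kHz.
91.6 kHz mod fs = 41.95 kHz.
41.95 kHz > fs/2 = 24.825 kHz, folds to fs − 41.95 kHz = 7.7 kHz.
27.25 kHz > fs/2 = 24.825 kHz, folds to fs − 27.25 kHz = 22.4 kHz.
57.35 kHz mod fs = 7.7 kHz.
7.7 kHz ≤ fs/2 = 24.825 kHz, appears at 7.7 kHz.
57.35 kHz and 91.6 kHz both map to 7.7 kHz.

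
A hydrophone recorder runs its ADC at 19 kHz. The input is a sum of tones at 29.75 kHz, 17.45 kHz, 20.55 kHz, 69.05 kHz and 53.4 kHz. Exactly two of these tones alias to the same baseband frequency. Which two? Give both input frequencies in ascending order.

fs/2 = 9.5 kHz.
29.75 kHz mod fs = 10.75 kHz.
10.75 kHz > fs/2 = 9.5 kHz, folds to fs − 10.75 kHz = 8.25 kHz.
17.45 kHz > fs/2 = 9.5 kHz, folds to fs − 17.45 kHz = 1.55 kHz.
20.55 kHz mod fs = 1.55 kHz.
1.55 kHz ≤ fs/2 = 9.5 kHz, appears at 1.55 kHz.
69.05 kHz mod fs = 12.05 kHz.
12.05 kHz > fs/2 = 9.5 kHz, folds to fs − 12.05 kHz = 6.95 kHz.
53.4 kHz mod fs = 15.4 kHz.
15.4 kHz > fs/2 = 9.5 kHz, folds to fs − 15.4 kHz = 3.6 kHz.
17.45 kHz and 20.55 kHz both map to 1.55 kHz.

17.45 kHz, 20.55 kHz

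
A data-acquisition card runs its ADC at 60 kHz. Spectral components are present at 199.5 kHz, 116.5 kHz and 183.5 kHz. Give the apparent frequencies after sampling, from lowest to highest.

3.5 kHz, 19.5 kHz

fs/2 = 30 kHz.
199.5 kHz mod fs = 19.5 kHz.
19.5 kHz ≤ fs/2 = 30 kHz, appears at 19.5 kHz.
116.5 kHz mod fs = 56.5 kHz.
56.5 kHz > fs/2 = 30 kHz, folds to fs − 56.5 kHz = 3.5 kHz.
183.5 kHz mod fs = 3.5 kHz.
3.5 kHz ≤ fs/2 = 30 kHz, appears at 3.5 kHz.
Distinct values: {3.5 kHz, 19.5 kHz}.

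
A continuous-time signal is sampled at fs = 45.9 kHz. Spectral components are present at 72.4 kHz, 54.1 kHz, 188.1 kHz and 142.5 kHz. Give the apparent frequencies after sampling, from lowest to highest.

fs/2 = 22.95 kHz.
72.4 kHz mod fs = 26.5 kHz.
26.5 kHz > fs/2 = 22.95 kHz, folds to fs − 26.5 kHz = 19.4 kHz.
54.1 kHz mod fs = 8.2 kHz.
8.2 kHz ≤ fs/2 = 22.95 kHz, appears at 8.2 kHz.
188.1 kHz mod fs = 4.5 kHz.
4.5 kHz ≤ fs/2 = 22.95 kHz, appears at 4.5 kHz.
142.5 kHz mod fs = 4.8 kHz.
4.8 kHz ≤ fs/2 = 22.95 kHz, appears at 4.8 kHz.
Distinct values: {4.5 kHz, 4.8 kHz, 8.2 kHz, 19.4 kHz}.

4.5 kHz, 4.8 kHz, 8.2 kHz, 19.4 kHz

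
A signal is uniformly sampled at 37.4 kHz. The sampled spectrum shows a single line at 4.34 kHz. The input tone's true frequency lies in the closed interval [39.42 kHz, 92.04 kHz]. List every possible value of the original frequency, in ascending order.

41.74 kHz, 70.46 kHz, 79.14 kHz

Frequencies that alias to 4.34 kHz are k·fs ± 4.34 kHz for integer k ≥ 0.
k=0: 4.34 kHz.
k=1: 33.06 kHz, 41.74 kHz.
k=2: 70.46 kHz, 79.14 kHz.
k=3: 107.86 kHz, 116.54 kHz.
Within [39.42 kHz, 92.04 kHz]: 41.74 kHz, 70.46 kHz, 79.14 kHz.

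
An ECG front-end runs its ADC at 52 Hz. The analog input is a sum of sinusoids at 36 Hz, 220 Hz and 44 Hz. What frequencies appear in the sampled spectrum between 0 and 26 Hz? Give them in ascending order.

fs/2 = 26 Hz.
36 Hz > fs/2 = 26 Hz, folds to fs − 36 Hz = 16 Hz.
220 Hz mod fs = 12 Hz.
12 Hz ≤ fs/2 = 26 Hz, appears at 12 Hz.
44 Hz > fs/2 = 26 Hz, folds to fs − 44 Hz = 8 Hz.
Distinct values: {8 Hz, 12 Hz, 16 Hz}.

8 Hz, 12 Hz, 16 Hz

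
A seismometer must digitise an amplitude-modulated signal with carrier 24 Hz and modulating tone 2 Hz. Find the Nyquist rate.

AM sidebands sit at fc ± fm = 22 Hz and 26 Hz.
Highest-frequency component: 26 Hz.
Nyquist rate = 2 × 26 Hz = 52 Hz.

52 Hz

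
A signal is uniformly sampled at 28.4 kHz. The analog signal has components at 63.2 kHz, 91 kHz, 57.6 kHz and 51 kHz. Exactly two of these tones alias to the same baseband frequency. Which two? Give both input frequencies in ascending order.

fs/2 = 14.2 kHz.
63.2 kHz mod fs = 6.4 kHz.
6.4 kHz ≤ fs/2 = 14.2 kHz, appears at 6.4 kHz.
91 kHz mod fs = 5.8 kHz.
5.8 kHz ≤ fs/2 = 14.2 kHz, appears at 5.8 kHz.
57.6 kHz mod fs = 0.8 kHz.
0.8 kHz ≤ fs/2 = 14.2 kHz, appears at 0.8 kHz.
51 kHz mod fs = 22.6 kHz.
22.6 kHz > fs/2 = 14.2 kHz, folds to fs − 22.6 kHz = 5.8 kHz.
51 kHz and 91 kHz both map to 5.8 kHz.

51 kHz, 91 kHz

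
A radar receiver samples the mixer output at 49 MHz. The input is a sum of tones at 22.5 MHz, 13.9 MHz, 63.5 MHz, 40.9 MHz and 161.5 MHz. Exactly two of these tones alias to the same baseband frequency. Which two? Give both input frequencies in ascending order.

fs/2 = 24.5 MHz.
22.5 MHz ≤ fs/2 = 24.5 MHz, passes unchanged.
13.9 MHz ≤ fs/2 = 24.5 MHz, passes unchanged.
63.5 MHz mod fs = 14.5 MHz.
14.5 MHz ≤ fs/2 = 24.5 MHz, appears at 14.5 MHz.
40.9 MHz > fs/2 = 24.5 MHz, folds to fs − 40.9 MHz = 8.1 MHz.
161.5 MHz mod fs = 14.5 MHz.
14.5 MHz ≤ fs/2 = 24.5 MHz, appears at 14.5 MHz.
63.5 MHz and 161.5 MHz both map to 14.5 MHz.

63.5 MHz, 161.5 MHz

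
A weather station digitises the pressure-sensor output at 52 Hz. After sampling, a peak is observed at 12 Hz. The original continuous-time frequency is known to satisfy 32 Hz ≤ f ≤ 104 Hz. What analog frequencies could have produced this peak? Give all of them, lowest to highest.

Frequencies that alias to 12 Hz are k·fs ± 12 Hz for integer k ≥ 0.
k=0: 12 Hz.
k=1: 40 Hz, 64 Hz.
k=2: 92 Hz, 116 Hz.
k=3: 144 Hz, 168 Hz.
Within [32 Hz, 104 Hz]: 40 Hz, 64 Hz, 92 Hz.

40 Hz, 64 Hz, 92 Hz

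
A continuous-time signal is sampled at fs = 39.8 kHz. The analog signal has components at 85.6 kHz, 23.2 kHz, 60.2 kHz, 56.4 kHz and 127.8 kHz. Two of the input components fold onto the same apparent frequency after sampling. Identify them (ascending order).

23.2 kHz, 56.4 kHz

fs/2 = 19.9 kHz.
85.6 kHz mod fs = 6 kHz.
6 kHz ≤ fs/2 = 19.9 kHz, appears at 6 kHz.
23.2 kHz > fs/2 = 19.9 kHz, folds to fs − 23.2 kHz = 16.6 kHz.
60.2 kHz mod fs = 20.4 kHz.
20.4 kHz > fs/2 = 19.9 kHz, folds to fs − 20.4 kHz = 19.4 kHz.
56.4 kHz mod fs = 16.6 kHz.
16.6 kHz ≤ fs/2 = 19.9 kHz, appears at 16.6 kHz.
127.8 kHz mod fs = 8.4 kHz.
8.4 kHz ≤ fs/2 = 19.9 kHz, appears at 8.4 kHz.
23.2 kHz and 56.4 kHz both map to 16.6 kHz.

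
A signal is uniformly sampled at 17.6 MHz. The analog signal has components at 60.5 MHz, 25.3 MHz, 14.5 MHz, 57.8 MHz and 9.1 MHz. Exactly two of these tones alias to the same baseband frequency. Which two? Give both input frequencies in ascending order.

fs/2 = 8.8 MHz.
60.5 MHz mod fs = 7.7 MHz.
7.7 MHz ≤ fs/2 = 8.8 MHz, appears at 7.7 MHz.
25.3 MHz mod fs = 7.7 MHz.
7.7 MHz ≤ fs/2 = 8.8 MHz, appears at 7.7 MHz.
14.5 MHz > fs/2 = 8.8 MHz, folds to fs − 14.5 MHz = 3.1 MHz.
57.8 MHz mod fs = 5 MHz.
5 MHz ≤ fs/2 = 8.8 MHz, appears at 5 MHz.
9.1 MHz > fs/2 = 8.8 MHz, folds to fs − 9.1 MHz = 8.5 MHz.
25.3 MHz and 60.5 MHz both map to 7.7 MHz.

25.3 MHz, 60.5 MHz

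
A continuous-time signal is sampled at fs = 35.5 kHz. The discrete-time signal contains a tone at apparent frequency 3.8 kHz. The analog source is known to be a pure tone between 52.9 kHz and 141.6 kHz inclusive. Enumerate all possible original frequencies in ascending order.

67.2 kHz, 74.8 kHz, 102.7 kHz, 110.3 kHz, 138.2 kHz

Frequencies that alias to 3.8 kHz are k·fs ± 3.8 kHz for integer k ≥ 0.
k=0: 3.8 kHz.
k=1: 31.7 kHz, 39.3 kHz.
k=2: 67.2 kHz, 74.8 kHz.
k=3: 102.7 kHz, 110.3 kHz.
k=4: 138.2 kHz, 145.8 kHz.
k=5: 173.7 kHz, 181.3 kHz.
Within [52.9 kHz, 141.6 kHz]: 67.2 kHz, 74.8 kHz, 102.7 kHz, 110.3 kHz, 138.2 kHz.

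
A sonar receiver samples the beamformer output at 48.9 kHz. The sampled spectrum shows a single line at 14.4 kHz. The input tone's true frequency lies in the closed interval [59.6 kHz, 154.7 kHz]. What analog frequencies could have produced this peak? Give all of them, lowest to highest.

Frequencies that alias to 14.4 kHz are k·fs ± 14.4 kHz for integer k ≥ 0.
k=0: 14.4 kHz.
k=1: 34.5 kHz, 63.3 kHz.
k=2: 83.4 kHz, 112.2 kHz.
k=3: 132.3 kHz, 161.1 kHz.
k=4: 181.2 kHz, 210 kHz.
Within [59.6 kHz, 154.7 kHz]: 63.3 kHz, 83.4 kHz, 112.2 kHz, 132.3 kHz.

63.3 kHz, 83.4 kHz, 112.2 kHz, 132.3 kHz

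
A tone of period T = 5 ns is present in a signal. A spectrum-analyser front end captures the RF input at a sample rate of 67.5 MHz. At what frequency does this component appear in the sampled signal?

T = 5 ns → f = 1/T = 200 MHz.
200 MHz mod fs = 65 MHz.
65 MHz > fs/2 = 33.75 MHz, folds to fs − 65 MHz = 2.5 MHz.

2.5 MHz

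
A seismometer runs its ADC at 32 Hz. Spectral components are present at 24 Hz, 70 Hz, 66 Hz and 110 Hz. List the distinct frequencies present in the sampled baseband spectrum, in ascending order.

fs/2 = 16 Hz.
24 Hz > fs/2 = 16 Hz, folds to fs − 24 Hz = 8 Hz.
70 Hz mod fs = 6 Hz.
6 Hz ≤ fs/2 = 16 Hz, appears at 6 Hz.
66 Hz mod fs = 2 Hz.
2 Hz ≤ fs/2 = 16 Hz, appears at 2 Hz.
110 Hz mod fs = 14 Hz.
14 Hz ≤ fs/2 = 16 Hz, appears at 14 Hz.
Distinct values: {2 Hz, 6 Hz, 8 Hz, 14 Hz}.

2 Hz, 6 Hz, 8 Hz, 14 Hz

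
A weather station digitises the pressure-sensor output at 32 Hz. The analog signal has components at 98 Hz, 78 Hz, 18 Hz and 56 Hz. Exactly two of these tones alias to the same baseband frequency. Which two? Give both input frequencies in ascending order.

18 Hz, 78 Hz

fs/2 = 16 Hz.
98 Hz mod fs = 2 Hz.
2 Hz ≤ fs/2 = 16 Hz, appears at 2 Hz.
78 Hz mod fs = 14 Hz.
14 Hz ≤ fs/2 = 16 Hz, appears at 14 Hz.
18 Hz > fs/2 = 16 Hz, folds to fs − 18 Hz = 14 Hz.
56 Hz mod fs = 24 Hz.
24 Hz > fs/2 = 16 Hz, folds to fs − 24 Hz = 8 Hz.
18 Hz and 78 Hz both map to 14 Hz.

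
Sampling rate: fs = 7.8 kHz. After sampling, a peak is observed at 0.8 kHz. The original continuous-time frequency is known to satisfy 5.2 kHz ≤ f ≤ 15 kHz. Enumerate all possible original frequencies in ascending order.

Frequencies that alias to 0.8 kHz are k·fs ± 0.8 kHz for integer k ≥ 0.
k=0: 0.8 kHz.
k=1: 7 kHz, 8.6 kHz.
k=2: 14.8 kHz, 16.4 kHz.
k=3: 22.6 kHz, 24.2 kHz.
Within [5.2 kHz, 15 kHz]: 7 kHz, 8.6 kHz, 14.8 kHz.

7 kHz, 8.6 kHz, 14.8 kHz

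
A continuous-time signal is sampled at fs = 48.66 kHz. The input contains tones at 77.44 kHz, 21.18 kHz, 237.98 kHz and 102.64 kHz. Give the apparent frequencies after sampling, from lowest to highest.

fs/2 = 24.33 kHz.
77.44 kHz mod fs = 28.78 kHz.
28.78 kHz > fs/2 = 24.33 kHz, folds to fs − 28.78 kHz = 19.88 kHz.
21.18 kHz ≤ fs/2 = 24.33 kHz, passes unchanged.
237.98 kHz mod fs = 43.34 kHz.
43.34 kHz > fs/2 = 24.33 kHz, folds to fs − 43.34 kHz = 5.32 kHz.
102.64 kHz mod fs = 5.32 kHz.
5.32 kHz ≤ fs/2 = 24.33 kHz, appears at 5.32 kHz.
Distinct values: {5.32 kHz, 19.88 kHz, 21.18 kHz}.

5.32 kHz, 19.88 kHz, 21.18 kHz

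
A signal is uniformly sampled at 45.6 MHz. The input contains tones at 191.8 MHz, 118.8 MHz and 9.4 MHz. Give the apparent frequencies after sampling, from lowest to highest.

fs/2 = 22.8 MHz.
191.8 MHz mod fs = 9.4 MHz.
9.4 MHz ≤ fs/2 = 22.8 MHz, appears at 9.4 MHz.
118.8 MHz mod fs = 27.6 MHz.
27.6 MHz > fs/2 = 22.8 MHz, folds to fs − 27.6 MHz = 18 MHz.
9.4 MHz ≤ fs/2 = 22.8 MHz, passes unchanged.
Distinct values: {9.4 MHz, 18 MHz}.

9.4 MHz, 18 MHz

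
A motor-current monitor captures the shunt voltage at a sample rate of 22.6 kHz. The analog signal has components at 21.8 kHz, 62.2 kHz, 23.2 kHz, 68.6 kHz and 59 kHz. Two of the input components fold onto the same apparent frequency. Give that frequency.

0.8 kHz

fs/2 = 11.3 kHz.
21.8 kHz > fs/2 = 11.3 kHz, folds to fs − 21.8 kHz = 0.8 kHz.
62.2 kHz mod fs = 17 kHz.
17 kHz > fs/2 = 11.3 kHz, folds to fs − 17 kHz = 5.6 kHz.
23.2 kHz mod fs = 0.6 kHz.
0.6 kHz ≤ fs/2 = 11.3 kHz, appears at 0.6 kHz.
68.6 kHz mod fs = 0.8 kHz.
0.8 kHz ≤ fs/2 = 11.3 kHz, appears at 0.8 kHz.
59 kHz mod fs = 13.8 kHz.
13.8 kHz > fs/2 = 11.3 kHz, folds to fs − 13.8 kHz = 8.8 kHz.
21.8 kHz and 68.6 kHz both map to 0.8 kHz.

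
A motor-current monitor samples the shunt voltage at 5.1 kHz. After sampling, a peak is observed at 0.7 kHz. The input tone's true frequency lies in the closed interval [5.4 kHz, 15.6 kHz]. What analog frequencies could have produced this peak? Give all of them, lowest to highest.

5.8 kHz, 9.5 kHz, 10.9 kHz, 14.6 kHz

Frequencies that alias to 0.7 kHz are k·fs ± 0.7 kHz for integer k ≥ 0.
k=0: 0.7 kHz.
k=1: 4.4 kHz, 5.8 kHz.
k=2: 9.5 kHz, 10.9 kHz.
k=3: 14.6 kHz, 16 kHz.
k=4: 19.7 kHz, 21.1 kHz.
Within [5.4 kHz, 15.6 kHz]: 5.8 kHz, 9.5 kHz, 10.9 kHz, 14.6 kHz.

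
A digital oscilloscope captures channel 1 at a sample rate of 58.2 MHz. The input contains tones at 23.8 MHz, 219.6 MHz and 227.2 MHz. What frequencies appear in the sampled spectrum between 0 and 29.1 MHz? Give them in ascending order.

fs/2 = 29.1 MHz.
23.8 MHz ≤ fs/2 = 29.1 MHz, passes unchanged.
219.6 MHz mod fs = 45 MHz.
45 MHz > fs/2 = 29.1 MHz, folds to fs − 45 MHz = 13.2 MHz.
227.2 MHz mod fs = 52.6 MHz.
52.6 MHz > fs/2 = 29.1 MHz, folds to fs − 52.6 MHz = 5.6 MHz.
Distinct values: {5.6 MHz, 13.2 MHz, 23.8 MHz}.

5.6 MHz, 13.2 MHz, 23.8 MHz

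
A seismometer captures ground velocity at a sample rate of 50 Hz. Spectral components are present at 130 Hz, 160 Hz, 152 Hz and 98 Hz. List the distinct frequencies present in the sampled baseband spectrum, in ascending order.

fs/2 = 25 Hz.
130 Hz mod fs = 30 Hz.
30 Hz > fs/2 = 25 Hz, folds to fs − 30 Hz = 20 Hz.
160 Hz mod fs = 10 Hz.
10 Hz ≤ fs/2 = 25 Hz, appears at 10 Hz.
152 Hz mod fs = 2 Hz.
2 Hz ≤ fs/2 = 25 Hz, appears at 2 Hz.
98 Hz mod fs = 48 Hz.
48 Hz > fs/2 = 25 Hz, folds to fs − 48 Hz = 2 Hz.
Distinct values: {2 Hz, 10 Hz, 20 Hz}.

2 Hz, 10 Hz, 20 Hz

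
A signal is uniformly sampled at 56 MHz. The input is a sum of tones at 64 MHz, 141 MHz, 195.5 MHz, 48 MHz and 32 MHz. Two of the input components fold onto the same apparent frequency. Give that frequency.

8 MHz

fs/2 = 28 MHz.
64 MHz mod fs = 8 MHz.
8 MHz ≤ fs/2 = 28 MHz, appears at 8 MHz.
141 MHz mod fs = 29 MHz.
29 MHz > fs/2 = 28 MHz, folds to fs − 29 MHz = 27 MHz.
195.5 MHz mod fs = 27.5 MHz.
27.5 MHz ≤ fs/2 = 28 MHz, appears at 27.5 MHz.
48 MHz > fs/2 = 28 MHz, folds to fs − 48 MHz = 8 MHz.
32 MHz > fs/2 = 28 MHz, folds to fs − 32 MHz = 24 MHz.
48 MHz and 64 MHz both map to 8 MHz.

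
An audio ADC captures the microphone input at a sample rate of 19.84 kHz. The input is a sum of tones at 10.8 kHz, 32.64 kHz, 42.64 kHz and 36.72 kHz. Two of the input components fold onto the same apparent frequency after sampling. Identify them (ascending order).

36.72 kHz, 42.64 kHz

fs/2 = 9.92 kHz.
10.8 kHz > fs/2 = 9.92 kHz, folds to fs − 10.8 kHz = 9.04 kHz.
32.64 kHz mod fs = 12.8 kHz.
12.8 kHz > fs/2 = 9.92 kHz, folds to fs − 12.8 kHz = 7.04 kHz.
42.64 kHz mod fs = 2.96 kHz.
2.96 kHz ≤ fs/2 = 9.92 kHz, appears at 2.96 kHz.
36.72 kHz mod fs = 16.88 kHz.
16.88 kHz > fs/2 = 9.92 kHz, folds to fs − 16.88 kHz = 2.96 kHz.
36.72 kHz and 42.64 kHz both map to 2.96 kHz.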